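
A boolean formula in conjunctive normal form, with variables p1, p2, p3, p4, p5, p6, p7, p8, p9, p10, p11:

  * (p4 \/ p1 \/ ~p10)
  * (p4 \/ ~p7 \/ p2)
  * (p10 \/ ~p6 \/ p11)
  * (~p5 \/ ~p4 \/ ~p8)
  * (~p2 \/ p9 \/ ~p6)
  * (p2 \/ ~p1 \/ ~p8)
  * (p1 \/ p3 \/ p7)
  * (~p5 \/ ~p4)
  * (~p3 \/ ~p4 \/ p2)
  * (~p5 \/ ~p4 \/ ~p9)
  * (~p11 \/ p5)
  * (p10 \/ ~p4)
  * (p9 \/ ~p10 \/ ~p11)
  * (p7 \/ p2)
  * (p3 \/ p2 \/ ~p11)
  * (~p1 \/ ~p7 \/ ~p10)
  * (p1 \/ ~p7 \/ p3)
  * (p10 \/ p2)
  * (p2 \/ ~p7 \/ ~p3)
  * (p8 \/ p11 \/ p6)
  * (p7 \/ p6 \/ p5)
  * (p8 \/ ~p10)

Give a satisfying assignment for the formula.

Set p1 = True and propagate.
Set p2 = True and propagate.
The remaining clauses are satisfied by p3 = True, p4 = False, p5 = True, p6 = False, p7 = False, p8 = True, p9 = True, p10 = True, p11 = False.

p1=True, p2=True, p3=True, p4=False, p5=True, p6=False, p7=False, p8=True, p9=True, p10=True, p11=False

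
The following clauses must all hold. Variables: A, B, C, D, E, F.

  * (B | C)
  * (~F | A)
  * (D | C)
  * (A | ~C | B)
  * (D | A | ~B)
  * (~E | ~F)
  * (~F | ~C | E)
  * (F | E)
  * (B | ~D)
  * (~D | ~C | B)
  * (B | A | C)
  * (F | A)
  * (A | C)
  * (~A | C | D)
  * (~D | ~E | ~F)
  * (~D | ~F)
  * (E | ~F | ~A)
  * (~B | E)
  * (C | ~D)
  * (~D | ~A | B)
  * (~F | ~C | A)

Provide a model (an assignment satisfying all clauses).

A=True  B=True  C=True  D=False  E=True  F=False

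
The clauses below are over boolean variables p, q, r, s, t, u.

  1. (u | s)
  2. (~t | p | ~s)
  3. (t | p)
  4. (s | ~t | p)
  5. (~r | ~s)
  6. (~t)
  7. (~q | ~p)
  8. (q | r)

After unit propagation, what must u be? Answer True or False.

True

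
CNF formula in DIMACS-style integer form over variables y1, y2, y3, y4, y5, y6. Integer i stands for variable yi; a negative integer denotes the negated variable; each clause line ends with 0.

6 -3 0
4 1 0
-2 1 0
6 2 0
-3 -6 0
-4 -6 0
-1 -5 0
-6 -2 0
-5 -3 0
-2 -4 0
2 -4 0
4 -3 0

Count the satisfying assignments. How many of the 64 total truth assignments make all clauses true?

Satisfying assignments:
  y1=T y2=F y3=F y4=F y5=F y6=T
  y1=T y2=T y3=F y4=F y5=F y6=F
Count: 2.

2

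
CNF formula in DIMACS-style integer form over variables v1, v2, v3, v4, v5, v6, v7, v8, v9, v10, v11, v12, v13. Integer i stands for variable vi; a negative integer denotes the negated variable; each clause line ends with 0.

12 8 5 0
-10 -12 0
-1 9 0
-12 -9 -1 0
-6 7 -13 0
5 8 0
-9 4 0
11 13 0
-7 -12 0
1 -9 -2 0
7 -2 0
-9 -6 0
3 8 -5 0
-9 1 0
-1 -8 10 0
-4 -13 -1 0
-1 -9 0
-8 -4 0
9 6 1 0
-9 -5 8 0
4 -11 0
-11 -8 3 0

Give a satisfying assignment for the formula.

v1 = 0  v2 = 0  v3 = 1  v4 = 0  v5 = 1  v6 = 1  v7 = 1  v8 = 1  v9 = 0  v10 = 0  v11 = 0  v12 = 0  v13 = 1

Check each clause:
  1. (v12 OR v8 OR v5) — v8 is true.
  2. (NOT v12 OR NOT v10) — NOT v12 is true.
  3. (v9 OR NOT v1) — NOT v1 is true.
  4. (NOT v12 OR NOT v9 OR NOT v1) — NOT v12 is true.
  5. (NOT v13 OR NOT v6 OR v7) — v7 is true.
  6. (v5 OR v8) — v8 is true.
  7. (v4 OR NOT v9) — NOT v9 is true.
  8. (v11 OR v13) — v13 is true.
  9. (NOT v12 OR NOT v7) — NOT v12 is true.
  10. (v1 OR NOT v2 OR NOT v9) — NOT v2 is true.
  11. (v7 OR NOT v2) — NOT v2 is true.
  12. (NOT v6 OR NOT v9) — NOT v9 is true.
  13. (v3 OR v8 OR NOT v5) — v3 is true.
  14. (NOT v9 OR v1) — NOT v9 is true.
  15. (NOT v1 OR v10 OR NOT v8) — NOT v1 is true.
  16. (NOT v4 OR NOT v1 OR NOT v13) — NOT v4 is true.
  17. (NOT v1 OR NOT v9) — NOT v1 is true.
  18. (NOT v4 OR NOT v8) — NOT v4 is true.
  19. (v6 OR v1 OR v9) — v6 is true.
  20. (NOT v5 OR v8 OR NOT v9) — v8 is true.
  21. (v4 OR NOT v11) — NOT v11 is true.
  22. (v3 OR NOT v8 OR NOT v11) — v3 is true.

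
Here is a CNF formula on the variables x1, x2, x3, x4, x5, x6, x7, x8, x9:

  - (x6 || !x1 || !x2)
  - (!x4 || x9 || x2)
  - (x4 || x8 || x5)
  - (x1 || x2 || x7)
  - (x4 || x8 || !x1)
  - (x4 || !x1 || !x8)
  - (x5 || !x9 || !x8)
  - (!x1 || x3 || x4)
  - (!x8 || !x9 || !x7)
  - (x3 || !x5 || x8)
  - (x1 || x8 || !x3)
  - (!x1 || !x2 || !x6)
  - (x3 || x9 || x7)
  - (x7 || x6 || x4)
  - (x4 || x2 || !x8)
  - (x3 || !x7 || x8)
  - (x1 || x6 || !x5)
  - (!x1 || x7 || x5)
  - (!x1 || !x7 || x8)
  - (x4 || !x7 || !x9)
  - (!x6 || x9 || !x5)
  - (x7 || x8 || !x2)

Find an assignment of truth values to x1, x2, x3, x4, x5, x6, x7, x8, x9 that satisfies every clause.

x1=False, x2=True, x3=True, x4=False, x5=True, x6=True, x7=False, x8=True, x9=True

Check each clause:
  1. (x6 || !x2 || !x1) — !x1 is true.
  2. (x9 || x2 || !x4) — x9 is true.
  3. (x4 || x5 || x8) — x8 is true.
  4. (x7 || x2 || x1) — x2 is true.
  5. (x4 || !x1 || x8) — x8 is true.
  6. (!x8 || x4 || !x1) — !x1 is true.
  7. (x5 || !x8 || !x9) — x5 is true.
  8. (x3 || !x1 || x4) — x3 is true.
  9. (!x9 || !x7 || !x8) — !x7 is true.
  10. (x3 || x8 || !x5) — x8 is true.
  11. (!x3 || x8 || x1) — x8 is true.
  12. (!x2 || !x1 || !x6) — !x1 is true.
  13. (x9 || x7 || x3) — x9 is true.
  14. (x4 || x7 || x6) — x6 is true.
  15. (!x8 || x2 || x4) — x2 is true.
  16. (x8 || x3 || !x7) — x8 is true.
  17. (x6 || x1 || !x5) — x6 is true.
  18. (!x1 || x7 || x5) — x5 is true.
  19. (!x1 || !x7 || x8) — x8 is true.
  20. (!x7 || x4 || !x9) — !x7 is true.
  21. (!x5 || !x6 || x9) — x9 is true.
  22. (!x2 || x8 || x7) — x8 is true.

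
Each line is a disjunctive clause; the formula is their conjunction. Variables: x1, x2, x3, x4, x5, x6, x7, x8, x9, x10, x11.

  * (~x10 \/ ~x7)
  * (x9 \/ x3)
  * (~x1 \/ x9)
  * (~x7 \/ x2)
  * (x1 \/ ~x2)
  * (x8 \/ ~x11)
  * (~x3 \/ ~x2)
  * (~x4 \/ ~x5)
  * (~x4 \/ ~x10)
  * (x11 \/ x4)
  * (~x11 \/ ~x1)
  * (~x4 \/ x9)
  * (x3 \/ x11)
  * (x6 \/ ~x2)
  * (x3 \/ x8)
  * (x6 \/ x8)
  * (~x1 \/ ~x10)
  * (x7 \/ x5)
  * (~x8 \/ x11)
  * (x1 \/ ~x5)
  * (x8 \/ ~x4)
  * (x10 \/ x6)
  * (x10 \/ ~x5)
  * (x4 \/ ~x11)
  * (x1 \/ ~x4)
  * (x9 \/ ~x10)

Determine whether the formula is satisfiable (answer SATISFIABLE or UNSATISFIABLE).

UNSATISFIABLE

x4 = True:
  propagation gives x5=False, x10=False, x9=True, x7=True; an empty clause results — contradiction.
x4 = False:
  propagation gives x11=True; an empty clause results — contradiction.
Every branch closes, so no satisfying assignment exists.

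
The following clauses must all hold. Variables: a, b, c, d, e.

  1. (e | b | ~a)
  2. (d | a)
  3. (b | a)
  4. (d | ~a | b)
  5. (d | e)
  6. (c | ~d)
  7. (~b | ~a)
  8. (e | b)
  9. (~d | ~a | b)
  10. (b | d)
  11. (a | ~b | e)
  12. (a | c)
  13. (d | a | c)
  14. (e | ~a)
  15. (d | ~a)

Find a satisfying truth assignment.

a = 0, b = 1, c = 1, d = 1, e = 1

Check each clause:
  1. (b | e | ~a) — b is true.
  2. (d | a) — d is true.
  3. (a | b) — b is true.
  4. (b | d | ~a) — b is true.
  5. (e | d) — d is true.
  6. (~d | c) — c is true.
  7. (~a | ~b) — ~a is true.
  8. (e | b) — b is true.
  9. (b | ~a | ~d) — b is true.
  10. (b | d) — b is true.
  11. (e | ~b | a) — e is true.
  12. (c | a) — c is true.
  13. (a | c | d) — c is true.
  14. (e | ~a) — e is true.
  15. (d | ~a) — d is true.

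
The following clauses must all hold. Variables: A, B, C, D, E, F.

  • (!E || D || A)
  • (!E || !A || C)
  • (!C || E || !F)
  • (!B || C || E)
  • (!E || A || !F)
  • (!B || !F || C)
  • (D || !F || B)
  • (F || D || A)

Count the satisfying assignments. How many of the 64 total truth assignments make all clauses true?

Case analysis on E and F:
  E=1, F=1: remaining (A,B,C,D) ∈ {(1,0,1,1); (1,1,1,0); (1,1,1,1)} — 3.
  E=1, F=0: B free; 4 ways for (A,C,D) × 2^1 = 8.
  E=0, F=1: remaining (A,B,C,D) ∈ {(0,0,0,1); (1,0,0,1)} — 2.
  E=0, F=0: 9 of the 16 assignments to (A,B,C,D) work.
Total: 3 + 8 + 2 + 9 = 22.

22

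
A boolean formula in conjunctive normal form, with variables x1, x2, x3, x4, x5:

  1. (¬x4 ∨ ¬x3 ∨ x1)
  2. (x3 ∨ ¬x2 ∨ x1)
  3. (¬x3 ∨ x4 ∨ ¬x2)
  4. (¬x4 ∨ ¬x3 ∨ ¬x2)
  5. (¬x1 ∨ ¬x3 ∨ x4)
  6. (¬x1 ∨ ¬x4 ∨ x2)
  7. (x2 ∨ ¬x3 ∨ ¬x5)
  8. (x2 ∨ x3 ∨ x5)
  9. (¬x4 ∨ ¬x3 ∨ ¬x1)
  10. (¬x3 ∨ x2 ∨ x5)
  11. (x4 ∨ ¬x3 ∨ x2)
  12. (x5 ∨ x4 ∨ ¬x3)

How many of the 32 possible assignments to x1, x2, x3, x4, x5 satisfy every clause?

7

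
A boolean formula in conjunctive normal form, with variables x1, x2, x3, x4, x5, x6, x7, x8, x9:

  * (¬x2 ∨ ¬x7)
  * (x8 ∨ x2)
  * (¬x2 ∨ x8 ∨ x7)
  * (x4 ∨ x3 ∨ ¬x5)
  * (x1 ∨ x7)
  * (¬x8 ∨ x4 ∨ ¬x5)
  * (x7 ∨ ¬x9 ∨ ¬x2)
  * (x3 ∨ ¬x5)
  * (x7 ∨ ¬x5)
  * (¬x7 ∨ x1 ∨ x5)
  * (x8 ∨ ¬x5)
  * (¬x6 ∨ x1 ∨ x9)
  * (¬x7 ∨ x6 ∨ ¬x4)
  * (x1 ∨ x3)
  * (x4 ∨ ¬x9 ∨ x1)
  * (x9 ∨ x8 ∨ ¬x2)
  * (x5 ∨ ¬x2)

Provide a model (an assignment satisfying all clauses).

x1=T, x2=F, x3=T, x4=F, x5=F, x6=F, x7=F, x8=T, x9=T

Check each clause:
  1. (¬x7 ∨ ¬x2) — ¬x7 is true.
  2. (x8 ∨ x2) — x8 is true.
  3. (¬x2 ∨ x8 ∨ x7) — x8 is true.
  4. (¬x5 ∨ x3 ∨ x4) — x3 is true.
  5. (x1 ∨ x7) — x1 is true.
  6. (¬x5 ∨ x4 ∨ ¬x8) — ¬x5 is true.
  7. (¬x9 ∨ ¬x2 ∨ x7) — ¬x2 is true.
  8. (¬x5 ∨ x3) — x3 is true.
  9. (¬x5 ∨ x7) — ¬x5 is true.
  10. (x1 ∨ x5 ∨ ¬x7) — x1 is true.
  11. (x8 ∨ ¬x5) — x8 is true.
  12. (¬x6 ∨ x1 ∨ x9) — x1 is true.
  13. (¬x4 ∨ x6 ∨ ¬x7) — ¬x7 is true.
  14. (x3 ∨ x1) — x1 is true.
  15. (x4 ∨ x1 ∨ ¬x9) — x1 is true.
  16. (x8 ∨ ¬x2 ∨ x9) — x8 is true.
  17. (x5 ∨ ¬x2) — ¬x2 is true.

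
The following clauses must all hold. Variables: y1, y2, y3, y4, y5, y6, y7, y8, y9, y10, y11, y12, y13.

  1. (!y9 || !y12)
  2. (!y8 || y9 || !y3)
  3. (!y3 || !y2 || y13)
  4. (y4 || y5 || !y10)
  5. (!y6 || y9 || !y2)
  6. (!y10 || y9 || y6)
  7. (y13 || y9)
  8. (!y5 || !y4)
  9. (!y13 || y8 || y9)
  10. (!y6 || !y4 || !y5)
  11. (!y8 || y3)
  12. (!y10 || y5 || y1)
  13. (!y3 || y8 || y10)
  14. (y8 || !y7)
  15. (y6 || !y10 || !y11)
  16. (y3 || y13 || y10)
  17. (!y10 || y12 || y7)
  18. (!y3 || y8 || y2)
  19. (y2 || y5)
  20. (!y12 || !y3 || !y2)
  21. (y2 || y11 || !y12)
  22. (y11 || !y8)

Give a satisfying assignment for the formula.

y1 = 0, y2 = 1, y3 = 1, y4 = 0, y5 = 0, y6 = 1, y7 = 0, y8 = 1, y9 = 1, y10 = 0, y11 = 1, y12 = 0, y13 = 1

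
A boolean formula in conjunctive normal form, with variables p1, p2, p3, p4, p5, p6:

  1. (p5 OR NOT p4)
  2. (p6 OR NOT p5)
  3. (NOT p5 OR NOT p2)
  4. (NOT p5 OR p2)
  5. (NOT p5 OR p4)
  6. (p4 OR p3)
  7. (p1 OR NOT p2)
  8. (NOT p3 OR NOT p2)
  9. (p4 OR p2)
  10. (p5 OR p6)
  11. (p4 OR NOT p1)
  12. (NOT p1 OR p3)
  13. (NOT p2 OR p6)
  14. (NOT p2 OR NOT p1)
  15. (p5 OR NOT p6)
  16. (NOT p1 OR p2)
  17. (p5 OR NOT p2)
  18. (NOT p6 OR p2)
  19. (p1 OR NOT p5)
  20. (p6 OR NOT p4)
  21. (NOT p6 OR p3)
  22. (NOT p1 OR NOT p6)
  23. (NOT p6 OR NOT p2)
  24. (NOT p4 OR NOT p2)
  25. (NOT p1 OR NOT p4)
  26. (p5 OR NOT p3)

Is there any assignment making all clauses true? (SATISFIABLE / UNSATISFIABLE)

UNSATISFIABLE

p2 = True:
  propagation gives p5=False; an empty clause results — contradiction.
p2 = False:
  propagation gives p5=False, p4=False; an empty clause results — contradiction.
Every branch closes, so no satisfying assignment exists.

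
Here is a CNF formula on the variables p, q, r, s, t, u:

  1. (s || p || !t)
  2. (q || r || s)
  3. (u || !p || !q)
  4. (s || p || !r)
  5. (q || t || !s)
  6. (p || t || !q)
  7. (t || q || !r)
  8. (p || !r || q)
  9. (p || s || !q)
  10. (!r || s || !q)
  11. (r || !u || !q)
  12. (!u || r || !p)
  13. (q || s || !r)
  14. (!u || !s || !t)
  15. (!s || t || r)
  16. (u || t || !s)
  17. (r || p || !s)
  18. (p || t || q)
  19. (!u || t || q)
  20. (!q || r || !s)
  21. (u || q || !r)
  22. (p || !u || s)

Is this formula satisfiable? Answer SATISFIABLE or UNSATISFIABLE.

Set p = False and propagate.
Try q = True.
  then t is forced to True.
  then s is forced to True.
  then u is forced to False.
  then r is forced to True.
So p = False  q = True  r = True  s = True  t = True  u = False is a satisfying assignment.

SATISFIABLE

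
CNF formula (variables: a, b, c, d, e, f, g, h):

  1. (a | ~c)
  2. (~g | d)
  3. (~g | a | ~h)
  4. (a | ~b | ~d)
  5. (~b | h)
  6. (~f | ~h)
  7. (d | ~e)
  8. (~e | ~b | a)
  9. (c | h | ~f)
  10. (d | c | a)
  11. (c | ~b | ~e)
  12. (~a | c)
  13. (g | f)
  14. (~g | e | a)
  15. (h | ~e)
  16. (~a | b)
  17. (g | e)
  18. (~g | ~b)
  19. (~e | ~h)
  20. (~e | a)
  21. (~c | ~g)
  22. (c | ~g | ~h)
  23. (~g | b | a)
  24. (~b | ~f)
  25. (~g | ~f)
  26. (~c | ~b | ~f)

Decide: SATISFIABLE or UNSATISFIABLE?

UNSATISFIABLE

a = True:
  propagation gives c=True, b=True, h=True, f=False; an empty clause results — contradiction.
a = False:
  propagation gives c=False, d=True, b=False, e=False; an empty clause results — contradiction.
Every branch closes, so no satisfying assignment exists.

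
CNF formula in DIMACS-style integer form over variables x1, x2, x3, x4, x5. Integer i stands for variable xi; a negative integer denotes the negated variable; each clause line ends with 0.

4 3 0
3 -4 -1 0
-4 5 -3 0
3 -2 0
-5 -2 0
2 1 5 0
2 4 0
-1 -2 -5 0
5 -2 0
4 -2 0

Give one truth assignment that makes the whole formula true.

x1=False, x2=False, x3=True, x4=True, x5=True

Check each clause:
  1. (x4 OR x3) — x3 is true.
  2. (NOT x4 OR x3 OR NOT x1) — x3 is true.
  3. (NOT x4 OR NOT x3 OR x5) — x5 is true.
  4. (x3 OR NOT x2) — x3 is true.
  5. (NOT x2 OR NOT x5) — NOT x2 is true.
  6. (x2 OR x1 OR x5) — x5 is true.
  7. (x2 OR x4) — x4 is true.
  8. (NOT x1 OR NOT x2 OR NOT x5) — NOT x2 is true.
  9. (NOT x2 OR x5) — x5 is true.
  10. (x4 OR NOT x2) — x4 is true.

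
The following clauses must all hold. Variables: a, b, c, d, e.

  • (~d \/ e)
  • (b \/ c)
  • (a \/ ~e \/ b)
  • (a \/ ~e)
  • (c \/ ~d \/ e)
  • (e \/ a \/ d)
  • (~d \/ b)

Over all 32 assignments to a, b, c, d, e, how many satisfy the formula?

8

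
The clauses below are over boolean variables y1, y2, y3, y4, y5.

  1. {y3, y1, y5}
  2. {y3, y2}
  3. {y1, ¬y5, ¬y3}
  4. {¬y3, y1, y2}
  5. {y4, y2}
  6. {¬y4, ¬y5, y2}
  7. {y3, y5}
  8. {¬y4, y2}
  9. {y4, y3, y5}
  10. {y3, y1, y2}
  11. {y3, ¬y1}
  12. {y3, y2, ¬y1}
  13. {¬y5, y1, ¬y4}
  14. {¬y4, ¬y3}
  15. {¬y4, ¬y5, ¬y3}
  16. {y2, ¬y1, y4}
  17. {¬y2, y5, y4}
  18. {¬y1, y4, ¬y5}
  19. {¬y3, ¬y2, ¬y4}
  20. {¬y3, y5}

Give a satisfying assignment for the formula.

y1=False, y2=True, y3=False, y4=False, y5=True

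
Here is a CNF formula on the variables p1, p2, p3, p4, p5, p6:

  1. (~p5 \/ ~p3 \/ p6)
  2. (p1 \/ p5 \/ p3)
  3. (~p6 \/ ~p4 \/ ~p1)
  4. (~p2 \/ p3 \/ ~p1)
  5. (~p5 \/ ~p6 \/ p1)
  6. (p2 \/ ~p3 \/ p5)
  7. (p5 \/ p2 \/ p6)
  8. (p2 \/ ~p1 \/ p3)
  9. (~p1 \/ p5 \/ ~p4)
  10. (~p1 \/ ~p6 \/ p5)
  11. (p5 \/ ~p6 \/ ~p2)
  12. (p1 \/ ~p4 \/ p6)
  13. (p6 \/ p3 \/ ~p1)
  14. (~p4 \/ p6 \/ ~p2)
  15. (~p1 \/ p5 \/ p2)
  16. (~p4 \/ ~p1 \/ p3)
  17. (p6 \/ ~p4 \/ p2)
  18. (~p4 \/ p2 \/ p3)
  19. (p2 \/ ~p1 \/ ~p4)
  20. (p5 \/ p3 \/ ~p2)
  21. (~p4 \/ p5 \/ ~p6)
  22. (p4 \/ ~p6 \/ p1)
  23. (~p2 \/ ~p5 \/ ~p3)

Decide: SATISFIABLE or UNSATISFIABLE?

SATISFIABLE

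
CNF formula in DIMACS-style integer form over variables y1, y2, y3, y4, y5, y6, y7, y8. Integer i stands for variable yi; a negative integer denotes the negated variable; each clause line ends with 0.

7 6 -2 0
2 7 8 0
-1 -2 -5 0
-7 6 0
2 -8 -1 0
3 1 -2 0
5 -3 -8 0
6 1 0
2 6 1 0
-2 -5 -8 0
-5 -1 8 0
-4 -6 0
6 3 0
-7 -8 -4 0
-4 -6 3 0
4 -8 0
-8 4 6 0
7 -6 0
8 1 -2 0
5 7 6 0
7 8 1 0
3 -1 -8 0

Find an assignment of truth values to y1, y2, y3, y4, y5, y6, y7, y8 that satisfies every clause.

Branch on y1: take y1 = True.
Try y2 = False.
  then y8 is forced to False.
  then y7 is forced to True.
  then y6 is forced to True.
  then y5 is forced to False.
  then y4 is forced to False.
y3 is now unconstrained; take y3 = False.

y1=T, y2=F, y3=F, y4=F, y5=F, y6=T, y7=T, y8=F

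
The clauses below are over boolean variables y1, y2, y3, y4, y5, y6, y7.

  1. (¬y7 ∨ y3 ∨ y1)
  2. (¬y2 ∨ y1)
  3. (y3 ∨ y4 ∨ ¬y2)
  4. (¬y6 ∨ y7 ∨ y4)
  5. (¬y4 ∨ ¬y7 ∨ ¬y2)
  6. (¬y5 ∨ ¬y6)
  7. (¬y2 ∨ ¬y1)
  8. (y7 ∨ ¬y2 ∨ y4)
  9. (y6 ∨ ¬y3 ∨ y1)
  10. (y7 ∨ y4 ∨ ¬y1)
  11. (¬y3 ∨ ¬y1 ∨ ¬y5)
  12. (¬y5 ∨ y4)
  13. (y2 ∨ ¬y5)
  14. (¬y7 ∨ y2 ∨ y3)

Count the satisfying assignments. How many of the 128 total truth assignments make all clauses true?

Split on y2, then y1.
  y2=1, y1=1: a clause becomes empty — 0.
  y2=1, y1=0: a clause becomes empty — 0.
  y2=0, y1=1: y6 free; 4 ways for (y3,y4,y5,y7) × 2^1 = 8.
  y2=0, y1=0: 6 of the 32 assignments to (y3,y4,y5,y6,y7) work.
Total: 0 + 0 + 8 + 6 = 14.

14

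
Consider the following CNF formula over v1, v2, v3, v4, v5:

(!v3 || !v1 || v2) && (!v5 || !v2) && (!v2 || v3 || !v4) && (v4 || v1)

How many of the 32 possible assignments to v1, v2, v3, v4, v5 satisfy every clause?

12

Split on v2, then v1.
  v2=1, v1=1: remaining (v3,v4,v5) ∈ {(0,0,0); (1,0,0); (1,1,0)} — 3.
  v2=1, v1=0: remaining (v3,v4,v5) ∈ {(1,1,0)} — 1.
  v2=0, v1=1: remaining (v3,v4,v5) ∈ {(0,0,0); (0,0,1); (0,1,0); (0,1,1)} — 4.
  v2=0, v1=0: remaining (v3,v4,v5) ∈ {(0,1,0); (0,1,1); (1,1,0); (1,1,1)} — 4.
Total: 3 + 1 + 4 + 4 = 12.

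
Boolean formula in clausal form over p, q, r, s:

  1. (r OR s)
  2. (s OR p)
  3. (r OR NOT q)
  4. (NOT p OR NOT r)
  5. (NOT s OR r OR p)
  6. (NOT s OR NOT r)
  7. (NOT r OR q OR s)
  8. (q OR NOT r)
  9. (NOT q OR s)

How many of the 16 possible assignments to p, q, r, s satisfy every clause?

The models are:
  p=T q=F r=F s=T
That's 1 in total.

1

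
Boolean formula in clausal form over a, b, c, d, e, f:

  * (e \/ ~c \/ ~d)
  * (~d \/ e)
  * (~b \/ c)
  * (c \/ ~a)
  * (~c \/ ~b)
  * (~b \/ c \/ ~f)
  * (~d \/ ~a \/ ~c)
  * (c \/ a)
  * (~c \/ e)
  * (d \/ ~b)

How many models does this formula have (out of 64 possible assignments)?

6

The models are:
  a=0 b=0 c=1 d=0 e=1 f=0
  a=0 b=0 c=1 d=0 e=1 f=1
  a=0 b=0 c=1 d=1 e=1 f=0
  a=0 b=0 c=1 d=1 e=1 f=1
  a=1 b=0 c=1 d=0 e=1 f=0
  a=1 b=0 c=1 d=0 e=1 f=1
Count: 6.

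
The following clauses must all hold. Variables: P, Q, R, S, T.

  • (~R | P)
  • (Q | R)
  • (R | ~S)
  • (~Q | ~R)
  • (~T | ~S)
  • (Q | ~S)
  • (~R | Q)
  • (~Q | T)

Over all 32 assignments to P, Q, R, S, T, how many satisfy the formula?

2

Satisfying assignments:
  P=F Q=T R=F S=F T=T
  P=T Q=T R=F S=F T=T
Count: 2.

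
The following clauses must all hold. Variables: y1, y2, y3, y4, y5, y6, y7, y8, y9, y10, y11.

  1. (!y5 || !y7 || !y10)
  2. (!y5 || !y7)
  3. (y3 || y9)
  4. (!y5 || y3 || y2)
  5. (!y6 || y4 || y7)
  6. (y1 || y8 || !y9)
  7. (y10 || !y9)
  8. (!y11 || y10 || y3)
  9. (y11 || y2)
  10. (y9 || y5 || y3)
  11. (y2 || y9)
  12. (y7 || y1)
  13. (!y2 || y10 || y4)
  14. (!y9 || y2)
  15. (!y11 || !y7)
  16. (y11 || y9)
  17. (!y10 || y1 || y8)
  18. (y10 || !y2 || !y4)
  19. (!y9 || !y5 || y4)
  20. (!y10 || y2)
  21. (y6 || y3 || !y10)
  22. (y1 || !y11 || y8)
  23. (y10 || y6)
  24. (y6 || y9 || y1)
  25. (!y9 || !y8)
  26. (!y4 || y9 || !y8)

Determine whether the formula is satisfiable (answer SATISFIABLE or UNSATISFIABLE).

SATISFIABLE

Pure literal: y1 appears only positively; assign y1 = True.
Pure literal: y3 appears only positively; assign y3 = True.
Set y2 = True and propagate.
Set y4 = False and propagate.
  then y10 is forced to True.
The remaining clauses are satisfied by y5 = True, y6 = False, y7 = False, y8 = True, y9 = False, y11 = True.
So y1 = 1, y2 = 1, y3 = 1, y4 = 0, y5 = 1, y6 = 0, y7 = 0, y8 = 1, y9 = 0, y10 = 1, y11 = 1 is a satisfying assignment.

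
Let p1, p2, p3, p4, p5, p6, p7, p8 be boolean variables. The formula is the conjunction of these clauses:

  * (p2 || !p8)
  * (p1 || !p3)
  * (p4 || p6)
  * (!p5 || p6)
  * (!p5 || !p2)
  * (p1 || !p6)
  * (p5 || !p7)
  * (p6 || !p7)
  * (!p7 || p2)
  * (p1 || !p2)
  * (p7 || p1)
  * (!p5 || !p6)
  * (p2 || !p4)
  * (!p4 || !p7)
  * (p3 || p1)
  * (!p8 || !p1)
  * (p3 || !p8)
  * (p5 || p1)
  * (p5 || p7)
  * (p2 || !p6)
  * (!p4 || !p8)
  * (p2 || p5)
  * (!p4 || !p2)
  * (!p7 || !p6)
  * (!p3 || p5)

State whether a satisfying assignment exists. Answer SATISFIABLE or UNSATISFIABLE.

UNSATISFIABLE

p2 = True:
  propagation gives p5=False, p7=False; an empty clause results — contradiction.
p2 = False:
  propagation gives p8=False, p7=False, p1=True, p4=False; an empty clause results — contradiction.
Every branch closes, so no satisfying assignment exists.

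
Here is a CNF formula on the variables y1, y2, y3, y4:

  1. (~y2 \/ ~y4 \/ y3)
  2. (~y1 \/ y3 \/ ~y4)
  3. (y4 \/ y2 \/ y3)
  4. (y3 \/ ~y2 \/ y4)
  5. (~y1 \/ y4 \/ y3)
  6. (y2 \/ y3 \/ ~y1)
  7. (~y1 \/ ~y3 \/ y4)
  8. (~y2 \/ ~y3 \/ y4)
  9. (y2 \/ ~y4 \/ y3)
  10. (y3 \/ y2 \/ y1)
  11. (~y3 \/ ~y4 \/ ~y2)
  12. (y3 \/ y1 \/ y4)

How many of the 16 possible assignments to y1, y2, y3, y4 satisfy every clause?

The models are:
  y1=F y2=F y3=T y4=F
  y1=F y2=F y3=T y4=T
  y1=T y2=F y3=T y4=T
Count: 3.

3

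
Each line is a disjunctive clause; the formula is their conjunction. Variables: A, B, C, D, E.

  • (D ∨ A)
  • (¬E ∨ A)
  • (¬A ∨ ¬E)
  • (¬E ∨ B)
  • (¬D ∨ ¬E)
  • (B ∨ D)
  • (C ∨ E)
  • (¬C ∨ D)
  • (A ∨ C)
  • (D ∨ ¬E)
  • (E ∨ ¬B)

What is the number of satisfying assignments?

Satisfying assignments:
  A=F B=F C=T D=T E=F
  A=T B=F C=T D=T E=F
Count: 2.

2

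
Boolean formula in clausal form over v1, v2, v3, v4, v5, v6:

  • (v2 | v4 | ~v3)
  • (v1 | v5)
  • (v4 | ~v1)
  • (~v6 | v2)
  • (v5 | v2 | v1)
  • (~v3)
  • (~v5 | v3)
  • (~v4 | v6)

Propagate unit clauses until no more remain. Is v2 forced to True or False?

True

(~v3) is a unit clause: v3 = False.
(~v5 | v3) with v3 = False leaves only ~v5, so v5 = False.
(v1 | v5) with v5 = False leaves only v1, so v1 = True.
In (~v1 | v4), ~v1 is now false; v4 must hold, so v4 = True.
(v6 | ~v4): since v4 = True, the clause reduces to (v6). v6 = True.
(~v6 | v2) with v6 = True leaves only v2, so v2 = True.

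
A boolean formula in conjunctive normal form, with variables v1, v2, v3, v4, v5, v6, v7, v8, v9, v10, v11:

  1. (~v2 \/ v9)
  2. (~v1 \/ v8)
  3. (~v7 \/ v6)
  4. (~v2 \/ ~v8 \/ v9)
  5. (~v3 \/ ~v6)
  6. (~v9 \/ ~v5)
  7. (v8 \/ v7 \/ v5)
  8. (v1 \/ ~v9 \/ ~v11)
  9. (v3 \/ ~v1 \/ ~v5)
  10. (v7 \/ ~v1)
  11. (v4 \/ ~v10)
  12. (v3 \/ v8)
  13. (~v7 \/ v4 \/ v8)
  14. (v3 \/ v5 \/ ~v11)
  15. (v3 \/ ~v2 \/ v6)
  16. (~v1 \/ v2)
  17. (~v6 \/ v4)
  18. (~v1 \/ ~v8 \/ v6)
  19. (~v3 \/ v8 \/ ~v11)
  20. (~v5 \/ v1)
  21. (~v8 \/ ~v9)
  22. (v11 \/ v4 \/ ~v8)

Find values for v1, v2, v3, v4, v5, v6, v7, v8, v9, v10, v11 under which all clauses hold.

v1 = F, v2 = F, v3 = F, v4 = T, v5 = F, v6 = T, v7 = F, v8 = T, v9 = F, v10 = F, v11 = F

v4 occurs only positively in the remaining clauses — set v4 = True.
v10 occurs only negated in the remaining clauses — set v10 = False.
Branch on v1: take v1 = False.
  then v5 is forced to False.
Set v2 = False and propagate.
The remaining clauses are satisfied by v3 = False, v6 = True, v7 = False, v8 = True, v9 = False, v11 = False.
Every clause has at least one true literal under this assignment.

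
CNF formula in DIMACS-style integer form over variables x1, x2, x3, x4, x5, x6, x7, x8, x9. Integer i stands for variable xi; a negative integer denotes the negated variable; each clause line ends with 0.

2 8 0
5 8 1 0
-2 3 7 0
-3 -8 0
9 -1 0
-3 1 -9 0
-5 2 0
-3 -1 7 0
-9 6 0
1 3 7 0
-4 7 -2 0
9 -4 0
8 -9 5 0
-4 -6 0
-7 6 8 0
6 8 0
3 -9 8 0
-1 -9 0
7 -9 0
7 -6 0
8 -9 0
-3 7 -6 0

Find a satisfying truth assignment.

x1 = F, x2 = T, x3 = F, x4 = F, x5 = T, x6 = T, x7 = T, x8 = F, x9 = F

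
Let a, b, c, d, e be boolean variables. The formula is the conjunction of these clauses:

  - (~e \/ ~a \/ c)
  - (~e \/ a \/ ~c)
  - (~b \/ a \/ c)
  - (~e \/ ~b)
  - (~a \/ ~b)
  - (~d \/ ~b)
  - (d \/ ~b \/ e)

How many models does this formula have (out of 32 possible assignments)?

Case analysis on b and a:
  b=T, a=T: a clause becomes empty — 0.
  b=T, a=F: a clause becomes empty — 0.
  b=F, a=T: d free; 3 ways for (c,e) × 2^1 = 6.
  b=F, a=F: d free; 3 ways for (c,e) × 2^1 = 6.
Total: 0 + 0 + 6 + 6 = 12.

12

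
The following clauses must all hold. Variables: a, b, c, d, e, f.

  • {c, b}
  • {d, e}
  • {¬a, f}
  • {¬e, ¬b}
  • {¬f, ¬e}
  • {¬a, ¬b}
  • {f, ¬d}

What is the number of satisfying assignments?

5

Satisfying assignments:
  a=0 b=0 c=1 d=0 e=1 f=0
  a=0 b=0 c=1 d=1 e=0 f=1
  a=0 b=1 c=0 d=1 e=0 f=1
  a=0 b=1 c=1 d=1 e=0 f=1
  a=1 b=0 c=1 d=1 e=0 f=1
Count: 5.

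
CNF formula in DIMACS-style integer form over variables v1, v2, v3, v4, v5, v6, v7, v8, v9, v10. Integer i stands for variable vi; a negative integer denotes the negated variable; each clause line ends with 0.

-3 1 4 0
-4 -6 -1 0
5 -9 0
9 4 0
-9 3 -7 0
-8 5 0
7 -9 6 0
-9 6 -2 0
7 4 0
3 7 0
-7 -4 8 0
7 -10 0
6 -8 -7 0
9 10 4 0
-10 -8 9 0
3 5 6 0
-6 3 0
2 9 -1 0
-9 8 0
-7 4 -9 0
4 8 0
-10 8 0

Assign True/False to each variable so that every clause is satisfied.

v1=False, v2=False, v3=True, v4=True, v5=True, v6=True, v7=True, v8=True, v9=False, v10=False

Check each clause:
  1. (v4 \/ ~v3 \/ v1) — v4 is true.
  2. (~v6 \/ ~v4 \/ ~v1) — ~v1 is true.
  3. (v5 \/ ~v9) — v5 is true.
  4. (v9 \/ v4) — v4 is true.
  5. (~v9 \/ v3 \/ ~v7) — v3 is true.
  6. (~v8 \/ v5) — v5 is true.
  7. (v6 \/ ~v9 \/ v7) — v7 is true.
  8. (~v2 \/ ~v9 \/ v6) — ~v9 is true.
  9. (v4 \/ v7) — v4 is true.
  10. (v3 \/ v7) — v3 is true.
  11. (~v4 \/ ~v7 \/ v8) — v8 is true.
  12. (~v10 \/ v7) — ~v10 is true.
  13. (~v7 \/ v6 \/ ~v8) — v6 is true.
  14. (v9 \/ v4 \/ v10) — v4 is true.
  15. (~v8 \/ v9 \/ ~v10) — ~v10 is true.
  16. (v6 \/ v3 \/ v5) — v3 is true.
  17. (~v6 \/ v3) — v3 is true.
  18. (~v1 \/ v9 \/ v2) — ~v1 is true.
  19. (~v9 \/ v8) — v8 is true.
  20. (~v9 \/ v4 \/ ~v7) — v4 is true.
  21. (v4 \/ v8) — v8 is true.
  22. (~v10 \/ v8) — v8 is true.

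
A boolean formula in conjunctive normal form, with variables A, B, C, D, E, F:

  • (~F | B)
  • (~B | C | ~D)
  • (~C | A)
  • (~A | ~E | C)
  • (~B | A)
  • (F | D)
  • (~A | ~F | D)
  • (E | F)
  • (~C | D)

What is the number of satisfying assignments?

5

Satisfying assignments:
  A=0 B=0 C=0 D=1 E=1 F=0
  A=1 B=0 C=1 D=1 E=1 F=0
  A=1 B=1 C=1 D=1 E=0 F=1
  A=1 B=1 C=1 D=1 E=1 F=0
  A=1 B=1 C=1 D=1 E=1 F=1
Count: 5.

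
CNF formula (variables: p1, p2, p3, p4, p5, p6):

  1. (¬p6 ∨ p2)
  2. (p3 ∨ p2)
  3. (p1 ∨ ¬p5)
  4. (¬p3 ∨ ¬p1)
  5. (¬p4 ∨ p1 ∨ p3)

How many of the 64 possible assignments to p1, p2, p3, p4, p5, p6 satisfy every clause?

16

Split on p1, then p3.
  p1=T, p3=T: a clause becomes empty — 0.
  p1=T, p3=F: forces p2=T; p4, p5, p6 free → 2^3 = 8.
  p1=F, p3=T: p4 free; 3 ways for (p2,p5,p6) × 2^1 = 6.
  p1=F, p3=F: remaining (p2,p4,p5,p6) ∈ {(T,F,F,F); (T,F,F,T)} — 2.
Total: 0 + 8 + 6 + 2 = 16.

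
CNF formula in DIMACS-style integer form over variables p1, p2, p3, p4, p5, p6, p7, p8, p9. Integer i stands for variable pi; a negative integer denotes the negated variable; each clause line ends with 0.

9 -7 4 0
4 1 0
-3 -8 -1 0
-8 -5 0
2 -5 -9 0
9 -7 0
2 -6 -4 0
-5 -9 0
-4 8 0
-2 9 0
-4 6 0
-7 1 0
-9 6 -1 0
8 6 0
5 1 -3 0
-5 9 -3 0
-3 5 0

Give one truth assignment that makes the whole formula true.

p1=T, p2=F, p3=F, p4=F, p5=F, p6=T, p7=F, p8=T, p9=F

p3 occurs only negated in the remaining clauses — set p3 = False.
Pure literal: p7 appears only negated; assign p7 = False.
Branch on p1: take p1 = True.
Try p2 = False.
For the remaining variables, p4 = False, p5 = False, p6 = True, p8 = True, p9 = False works.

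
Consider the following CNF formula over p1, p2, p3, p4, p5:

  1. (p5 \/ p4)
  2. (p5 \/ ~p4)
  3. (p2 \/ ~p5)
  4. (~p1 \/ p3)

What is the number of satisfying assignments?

6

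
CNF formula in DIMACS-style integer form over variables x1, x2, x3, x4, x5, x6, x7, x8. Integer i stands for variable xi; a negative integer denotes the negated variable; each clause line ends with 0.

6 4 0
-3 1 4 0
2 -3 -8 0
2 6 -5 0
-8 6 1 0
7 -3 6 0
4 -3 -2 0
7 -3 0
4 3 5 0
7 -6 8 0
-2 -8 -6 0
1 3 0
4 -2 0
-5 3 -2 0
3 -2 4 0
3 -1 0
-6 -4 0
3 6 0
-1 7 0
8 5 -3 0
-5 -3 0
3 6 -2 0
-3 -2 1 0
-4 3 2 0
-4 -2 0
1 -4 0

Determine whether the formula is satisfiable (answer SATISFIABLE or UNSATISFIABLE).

x3 = True:
  propagation gives x7=True, x5=False, x8=True, x2=True; an empty clause results — contradiction.
x3 = False:
  propagation gives x1=True; an empty clause results — contradiction.
Every branch closes, so no satisfying assignment exists.

UNSATISFIABLE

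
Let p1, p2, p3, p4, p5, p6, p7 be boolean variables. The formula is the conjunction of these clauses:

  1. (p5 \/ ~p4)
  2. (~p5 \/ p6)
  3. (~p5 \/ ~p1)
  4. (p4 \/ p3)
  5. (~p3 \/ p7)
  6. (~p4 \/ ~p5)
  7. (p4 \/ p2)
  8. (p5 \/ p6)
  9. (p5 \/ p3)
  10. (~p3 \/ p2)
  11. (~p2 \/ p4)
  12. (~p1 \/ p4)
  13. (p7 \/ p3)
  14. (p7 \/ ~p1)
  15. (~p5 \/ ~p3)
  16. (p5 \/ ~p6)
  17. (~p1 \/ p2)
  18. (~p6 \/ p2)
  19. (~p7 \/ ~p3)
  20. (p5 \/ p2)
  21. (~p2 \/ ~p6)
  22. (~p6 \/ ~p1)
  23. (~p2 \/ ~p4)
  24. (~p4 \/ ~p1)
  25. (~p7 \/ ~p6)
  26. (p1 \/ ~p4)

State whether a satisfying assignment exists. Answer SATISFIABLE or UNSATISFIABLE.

UNSATISFIABLE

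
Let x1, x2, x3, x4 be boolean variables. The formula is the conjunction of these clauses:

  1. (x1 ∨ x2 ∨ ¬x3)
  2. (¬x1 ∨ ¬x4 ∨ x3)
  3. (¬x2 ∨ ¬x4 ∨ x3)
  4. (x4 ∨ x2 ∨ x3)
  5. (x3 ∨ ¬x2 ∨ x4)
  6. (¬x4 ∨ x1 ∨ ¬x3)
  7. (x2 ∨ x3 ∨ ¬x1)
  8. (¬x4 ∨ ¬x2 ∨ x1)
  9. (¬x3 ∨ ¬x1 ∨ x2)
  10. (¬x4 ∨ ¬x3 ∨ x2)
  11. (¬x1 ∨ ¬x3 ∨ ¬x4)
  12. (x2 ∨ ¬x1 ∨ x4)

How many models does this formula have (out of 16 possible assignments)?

3

The models are:
  x1=0 x2=0 x3=0 x4=1
  x1=0 x2=1 x3=1 x4=0
  x1=1 x2=1 x3=1 x4=0
Count: 3.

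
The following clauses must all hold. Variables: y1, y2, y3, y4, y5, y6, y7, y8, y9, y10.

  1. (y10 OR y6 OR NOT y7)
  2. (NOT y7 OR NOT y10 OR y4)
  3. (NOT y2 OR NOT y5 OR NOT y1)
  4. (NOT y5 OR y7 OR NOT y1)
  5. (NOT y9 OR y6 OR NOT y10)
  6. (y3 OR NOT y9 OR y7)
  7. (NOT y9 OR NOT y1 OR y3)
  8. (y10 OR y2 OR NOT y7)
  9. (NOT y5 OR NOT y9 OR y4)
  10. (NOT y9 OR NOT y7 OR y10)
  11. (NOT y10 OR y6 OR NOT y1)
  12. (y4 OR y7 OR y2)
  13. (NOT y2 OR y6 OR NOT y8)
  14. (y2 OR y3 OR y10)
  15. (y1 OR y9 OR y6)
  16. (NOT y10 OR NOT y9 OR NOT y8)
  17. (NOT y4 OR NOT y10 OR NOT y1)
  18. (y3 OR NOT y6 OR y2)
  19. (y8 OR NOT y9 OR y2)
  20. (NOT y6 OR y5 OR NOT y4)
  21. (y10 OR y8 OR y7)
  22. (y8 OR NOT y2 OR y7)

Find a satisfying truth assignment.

y1 = F, y2 = T, y3 = F, y4 = T, y5 = T, y6 = T, y7 = F, y8 = T, y9 = F, y10 = T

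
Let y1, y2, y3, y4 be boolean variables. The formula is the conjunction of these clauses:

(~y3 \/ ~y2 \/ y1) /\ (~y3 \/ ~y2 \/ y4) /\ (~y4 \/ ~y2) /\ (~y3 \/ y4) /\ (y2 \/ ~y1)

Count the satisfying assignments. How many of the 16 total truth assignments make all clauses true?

The models are:
  y1=F y2=F y3=F y4=F
  y1=F y2=F y3=F y4=T
  y1=F y2=F y3=T y4=T
  y1=F y2=T y3=F y4=F
  y1=T y2=T y3=F y4=F
That's 5 in total.

5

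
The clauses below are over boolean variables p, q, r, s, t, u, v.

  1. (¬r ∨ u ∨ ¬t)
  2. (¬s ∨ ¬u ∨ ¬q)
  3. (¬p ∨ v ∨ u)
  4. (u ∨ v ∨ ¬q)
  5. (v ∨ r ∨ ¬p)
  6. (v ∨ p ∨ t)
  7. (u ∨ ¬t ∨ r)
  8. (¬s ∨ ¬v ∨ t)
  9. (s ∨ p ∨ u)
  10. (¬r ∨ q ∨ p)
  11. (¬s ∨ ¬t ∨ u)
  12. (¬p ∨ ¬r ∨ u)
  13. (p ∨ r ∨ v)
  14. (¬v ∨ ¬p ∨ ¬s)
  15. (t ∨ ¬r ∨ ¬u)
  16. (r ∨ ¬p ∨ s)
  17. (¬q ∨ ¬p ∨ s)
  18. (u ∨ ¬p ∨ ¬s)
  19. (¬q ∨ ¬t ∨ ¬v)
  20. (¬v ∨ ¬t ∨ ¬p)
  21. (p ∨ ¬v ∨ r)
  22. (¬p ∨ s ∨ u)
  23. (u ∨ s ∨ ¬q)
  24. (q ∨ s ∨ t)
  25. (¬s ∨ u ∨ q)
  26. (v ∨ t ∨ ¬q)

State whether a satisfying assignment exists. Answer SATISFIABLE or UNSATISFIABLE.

SATISFIABLE

Try p = False.
Set q = True and propagate.
Set r = True and propagate.
For the remaining variables, s = False, t = True, u = True, v = False works.
So p=False, q=True, r=True, s=False, t=True, u=True, v=False is a satisfying assignment.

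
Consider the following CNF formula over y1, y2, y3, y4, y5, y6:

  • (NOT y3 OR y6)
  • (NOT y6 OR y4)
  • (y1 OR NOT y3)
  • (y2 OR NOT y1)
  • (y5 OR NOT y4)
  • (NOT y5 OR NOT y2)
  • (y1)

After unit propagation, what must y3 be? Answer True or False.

(y1) stands alone — y1 = True.
In (NOT y1 OR y2), NOT y1 is now false; y2 must hold, so y2 = True.
From (NOT y5 OR NOT y2) and y2 = True: y5 = False.
From (y5 OR NOT y4) and y5 = False: y4 = False.
From (y4 OR NOT y6) and y4 = False: y6 = False.
(y6 OR NOT y3) with y6 = False leaves only NOT y3, so y3 = False.

False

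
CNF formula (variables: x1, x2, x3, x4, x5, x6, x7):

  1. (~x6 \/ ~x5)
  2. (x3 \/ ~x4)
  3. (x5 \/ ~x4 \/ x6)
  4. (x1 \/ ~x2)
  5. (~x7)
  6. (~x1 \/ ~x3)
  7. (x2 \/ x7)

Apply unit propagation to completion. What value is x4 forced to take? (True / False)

False

(~x7) stands alone — x7 = False.
In (x2 \/ x7), x7 is now false; x2 must hold, so x2 = True.
From (x1 \/ ~x2) and x2 = True: x1 = True.
From (~x3 \/ ~x1) and x1 = True: x3 = False.
From (~x4 \/ x3) and x3 = False: x4 = False.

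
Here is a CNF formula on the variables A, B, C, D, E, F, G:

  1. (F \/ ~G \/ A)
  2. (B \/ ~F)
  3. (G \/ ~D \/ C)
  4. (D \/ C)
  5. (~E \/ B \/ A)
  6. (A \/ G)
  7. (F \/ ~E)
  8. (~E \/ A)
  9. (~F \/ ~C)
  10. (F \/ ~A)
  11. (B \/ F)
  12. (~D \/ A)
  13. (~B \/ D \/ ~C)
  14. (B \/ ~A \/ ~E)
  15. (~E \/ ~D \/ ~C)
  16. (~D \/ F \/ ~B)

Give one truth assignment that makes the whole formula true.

Set A = True and propagate.
  then F is forced to True.
  then B is forced to True.
  then C is forced to False.
  then D is forced to True.
  then G is forced to True.
E is now unconstrained; take E = True.
Check each clause:
  1. (F \/ A \/ ~G) — A is true.
  2. (~F \/ B) — B is true.
  3. (~D \/ G \/ C) — G is true.
  4. (C \/ D) — D is true.
  5. (B \/ ~E \/ A) — A is true.
  6. (A \/ G) — A is true.
  7. (~E \/ F) — F is true.
  8. (~E \/ A) — A is true.
  9. (~C \/ ~F) — ~C is true.
  10. (~A \/ F) — F is true.
  11. (B \/ F) — B is true.
  12. (~D \/ A) — A is true.
  13. (~C \/ D \/ ~B) — D is true.
  14. (~A \/ ~E \/ B) — B is true.
  15. (~E \/ ~C \/ ~D) — ~C is true.
  16. (F \/ ~D \/ ~B) — F is true.

A=T, B=T, C=F, D=T, E=T, F=T, G=T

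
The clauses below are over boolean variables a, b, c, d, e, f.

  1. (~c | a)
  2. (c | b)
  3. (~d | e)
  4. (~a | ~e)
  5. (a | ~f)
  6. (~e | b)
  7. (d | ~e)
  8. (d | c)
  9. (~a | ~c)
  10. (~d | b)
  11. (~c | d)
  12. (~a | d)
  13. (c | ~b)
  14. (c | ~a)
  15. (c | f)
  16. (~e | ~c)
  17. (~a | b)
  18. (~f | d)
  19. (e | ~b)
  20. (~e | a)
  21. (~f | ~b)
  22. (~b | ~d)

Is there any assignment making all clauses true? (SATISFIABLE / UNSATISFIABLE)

c = True:
  propagation gives a=True; an empty clause results — contradiction.
c = False:
  propagation gives b=True; an empty clause results — contradiction.
Every branch closes, so no satisfying assignment exists.

UNSATISFIABLE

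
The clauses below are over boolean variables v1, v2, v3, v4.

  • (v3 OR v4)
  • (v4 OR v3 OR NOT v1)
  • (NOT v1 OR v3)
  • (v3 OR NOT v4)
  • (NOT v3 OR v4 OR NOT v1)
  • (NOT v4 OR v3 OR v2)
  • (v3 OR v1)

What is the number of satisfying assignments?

Satisfying assignments:
  v1=0 v2=0 v3=1 v4=0
  v1=0 v2=0 v3=1 v4=1
  v1=0 v2=1 v3=1 v4=0
  v1=0 v2=1 v3=1 v4=1
  v1=1 v2=0 v3=1 v4=1
  v1=1 v2=1 v3=1 v4=1
Count: 6.

6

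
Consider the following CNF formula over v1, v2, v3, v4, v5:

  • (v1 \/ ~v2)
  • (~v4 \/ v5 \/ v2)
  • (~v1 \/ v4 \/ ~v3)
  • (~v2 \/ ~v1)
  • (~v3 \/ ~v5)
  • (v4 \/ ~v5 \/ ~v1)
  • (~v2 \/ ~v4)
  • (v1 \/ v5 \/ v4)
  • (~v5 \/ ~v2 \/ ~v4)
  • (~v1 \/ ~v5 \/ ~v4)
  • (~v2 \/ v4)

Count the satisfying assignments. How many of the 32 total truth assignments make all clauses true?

The models are:
  v1=0 v2=0 v3=0 v4=0 v5=1
  v1=0 v2=0 v3=0 v4=1 v5=1
  v1=1 v2=0 v3=0 v4=0 v5=0
That's 3 in total.

3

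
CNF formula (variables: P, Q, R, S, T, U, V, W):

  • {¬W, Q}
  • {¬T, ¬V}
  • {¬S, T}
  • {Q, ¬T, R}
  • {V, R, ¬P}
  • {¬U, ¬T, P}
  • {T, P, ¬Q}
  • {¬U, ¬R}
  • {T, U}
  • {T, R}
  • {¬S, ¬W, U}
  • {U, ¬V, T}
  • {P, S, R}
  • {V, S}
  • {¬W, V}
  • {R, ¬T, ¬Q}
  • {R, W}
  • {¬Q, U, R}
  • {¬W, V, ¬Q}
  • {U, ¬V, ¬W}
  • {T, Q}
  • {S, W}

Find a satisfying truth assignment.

P=False, Q=False, R=True, S=True, T=True, U=False, V=False, W=False

Check each clause:
  1. {¬W, Q} — ¬W is true.
  2. {¬T, ¬V} — ¬V is true.
  3. {¬S, T} — T is true.
  4. {¬T, R, Q} — R is true.
  5. {R, V, ¬P} — R is true.
  6. {P, ¬U, ¬T} — ¬U is true.
  7. {T, P, ¬Q} — T is true.
  8. {¬R, ¬U} — ¬U is true.
  9. {U, T} — T is true.
  10. {T, R} — R is true.
  11. {U, ¬S, ¬W} — ¬W is true.
  12. {U, T, ¬V} — ¬V is true.
  13. {R, P, S} — R is true.
  14. {S, V} — S is true.
  15. {V, ¬W} — ¬W is true.
  16. {¬Q, ¬T, R} — R is true.
  17. {W, R} — R is true.
  18. {R, U, ¬Q} — R is true.
  19. {V, ¬Q, ¬W} — ¬W is true.
  20. {¬W, U, ¬V} — ¬W is true.
  21. {Q, T} — T is true.
  22. {W, S} — S is true.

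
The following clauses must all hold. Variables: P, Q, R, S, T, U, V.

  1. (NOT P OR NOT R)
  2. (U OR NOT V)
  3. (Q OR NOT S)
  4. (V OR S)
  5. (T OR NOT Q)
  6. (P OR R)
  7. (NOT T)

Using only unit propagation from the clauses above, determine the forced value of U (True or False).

True

(NOT T) is a unit clause: T = False.
(NOT Q OR T) with T = False leaves only NOT Q, so Q = False.
From (NOT S OR Q) and Q = False: S = False.
(S OR V): since S = False, the clause reduces to (V). V = True.
From (U OR NOT V) and V = True: U = True.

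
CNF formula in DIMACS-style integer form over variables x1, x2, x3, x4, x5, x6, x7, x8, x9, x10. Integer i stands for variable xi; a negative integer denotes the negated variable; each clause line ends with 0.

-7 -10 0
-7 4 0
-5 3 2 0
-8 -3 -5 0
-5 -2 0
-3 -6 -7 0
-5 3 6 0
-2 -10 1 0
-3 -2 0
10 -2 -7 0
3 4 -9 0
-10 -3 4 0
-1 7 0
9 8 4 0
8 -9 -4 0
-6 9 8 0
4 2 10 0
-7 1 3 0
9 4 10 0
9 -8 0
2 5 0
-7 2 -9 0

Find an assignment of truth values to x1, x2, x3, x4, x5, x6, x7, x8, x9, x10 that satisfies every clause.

x1=True  x2=False  x3=True  x4=True  x5=True  x6=False  x7=True  x8=False  x9=False  x10=False

Check each clause:
  1. (~x7 \/ ~x10) — ~x10 is true.
  2. (x4 \/ ~x7) — x4 is true.
  3. (x3 \/ x2 \/ ~x5) — x3 is true.
  4. (~x3 \/ ~x5 \/ ~x8) — ~x8 is true.
  5. (~x5 \/ ~x2) — ~x2 is true.
  6. (~x7 \/ ~x6 \/ ~x3) — ~x6 is true.
  7. (~x5 \/ x6 \/ x3) — x3 is true.
  8. (~x2 \/ ~x10 \/ x1) — x1 is true.
  9. (~x3 \/ ~x2) — ~x2 is true.
  10. (~x2 \/ x10 \/ ~x7) — ~x2 is true.
  11. (x3 \/ x4 \/ ~x9) — x3 is true.
  12. (~x10 \/ x4 \/ ~x3) — x4 is true.
  13. (~x1 \/ x7) — x7 is true.
  14. (x8 \/ x4 \/ x9) — x4 is true.
  15. (~x9 \/ x8 \/ ~x4) — ~x9 is true.
  16. (x8 \/ x9 \/ ~x6) — ~x6 is true.
  17. (x4 \/ x2 \/ x10) — x4 is true.
  18. (~x7 \/ x1 \/ x3) — x3 is true.
  19. (x9 \/ x10 \/ x4) — x4 is true.
  20. (x9 \/ ~x8) — ~x8 is true.
  21. (x2 \/ x5) — x5 is true.
  22. (~x7 \/ x2 \/ ~x9) — ~x9 is true.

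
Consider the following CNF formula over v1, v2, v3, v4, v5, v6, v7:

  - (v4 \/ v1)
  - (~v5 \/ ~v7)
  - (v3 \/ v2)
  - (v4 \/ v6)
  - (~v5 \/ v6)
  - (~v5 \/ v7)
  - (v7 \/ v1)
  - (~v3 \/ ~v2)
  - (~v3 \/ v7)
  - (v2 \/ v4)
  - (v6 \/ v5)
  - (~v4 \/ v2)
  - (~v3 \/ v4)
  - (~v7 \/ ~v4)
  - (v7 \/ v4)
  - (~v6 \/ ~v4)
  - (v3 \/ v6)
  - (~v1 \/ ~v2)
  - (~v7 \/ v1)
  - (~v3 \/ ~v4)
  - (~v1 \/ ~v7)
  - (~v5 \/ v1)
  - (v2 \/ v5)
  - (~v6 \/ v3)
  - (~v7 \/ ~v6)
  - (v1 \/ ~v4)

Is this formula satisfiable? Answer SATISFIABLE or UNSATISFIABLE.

UNSATISFIABLE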